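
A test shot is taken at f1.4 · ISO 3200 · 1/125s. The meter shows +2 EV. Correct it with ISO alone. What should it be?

Overexposed by 2 stops → need 2 stops darker.
ISO: 3200 → 1600 → 800.

ISO 800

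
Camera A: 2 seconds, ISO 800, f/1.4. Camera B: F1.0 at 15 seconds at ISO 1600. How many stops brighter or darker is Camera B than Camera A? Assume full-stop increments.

Aperture: f/1.4 → f/1.0 — 1 stop wider (brighter).
Shutter speed: 2 → 4 → 8 → 15 — 3 stops longer (brighter).
ISO: 800 → 1600 — 1 stop raised (brighter).
Net: +1 +3 +1 = +5 stops.

5 stops brighter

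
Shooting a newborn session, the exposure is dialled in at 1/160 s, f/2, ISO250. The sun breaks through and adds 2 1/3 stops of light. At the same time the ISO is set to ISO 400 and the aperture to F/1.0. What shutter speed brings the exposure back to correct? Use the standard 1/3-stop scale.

1/5000s

Scene light: 2 1/3 stops brighter.
ISO: 250 → 320 → 400 — 2/3 stop higher (brighter).
Aperture: f/2 → f/1.8 → f/1.6 → f/1.4 → f/1.2 → f/1.1 → f/1.0 — 2 stops opened up (brighter).
Net so far: 5 stops brighter. Shutter speed: 1/160 → 1/200 → 1/250 → 1/320 → 1/400 → 1/500 → 1/640 → 1/800 → 1/1000 → 1/1250 → 1/1600 → 1/2000 → 1/2500 → 1/3200 → 1/4000 → 1/5000.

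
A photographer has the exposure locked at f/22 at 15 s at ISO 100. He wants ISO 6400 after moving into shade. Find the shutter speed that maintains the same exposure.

ISO: 100 → 200 → 400 → 800 → 1600 → 3200 → 6400 — 6 stops higher (brighter).
Need 6 stops darker from the shutter speed: 15 → 8 → 4 → 2 → 1 → 1/2 → 1/4.

1/4s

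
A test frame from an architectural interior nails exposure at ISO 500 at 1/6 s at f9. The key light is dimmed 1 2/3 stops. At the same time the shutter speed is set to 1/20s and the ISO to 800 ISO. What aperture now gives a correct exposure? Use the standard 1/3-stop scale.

f/3.5

Scene light: 1 2/3 stops darker.
Shutter speed: 1/6 → 1/8 → 1/10 → 1/13 → 1/15 → 1/20 — 1 2/3 stops shorter (darker).
ISO: 500 → 640 → 800 — 2/3 stop raised (brighter).
Net so far: 2 2/3 stops darker. Aperture: f/9 → f/8 → f/7.1 → f/6.3 → f/5.6 → f/5 → f/4.5 → f/4 → f/3.5.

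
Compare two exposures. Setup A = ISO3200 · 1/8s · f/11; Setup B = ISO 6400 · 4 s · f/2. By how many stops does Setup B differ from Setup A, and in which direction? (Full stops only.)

Aperture: f/11 → f/8 → f/5.6 → f/4 → f/2.8 → f/2 — 5 stops wider (brighter).
Shutter speed: 1/8 → 1/4 → 1/2 → 1 → 2 → 4 — 5 stops slower (brighter).
ISO: 3200 → 6400 — 1 stop raised (brighter).
Net: +5 +5 +1 = +11 stops.

11 stops brighter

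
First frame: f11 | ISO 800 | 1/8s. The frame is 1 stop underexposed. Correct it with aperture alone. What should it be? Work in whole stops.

f/8

Underexposed by 1 stop → need 1 stop brighter.
Aperture: f/11 → f/8.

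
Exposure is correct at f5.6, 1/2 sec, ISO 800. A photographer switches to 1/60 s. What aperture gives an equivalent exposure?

f/1.0

Shutter speed: 1/2 → 1/4 → 1/8 → 1/15 → 1/30 → 1/60 — 5 stops faster (darker).
Need 5 stops brighter from the aperture: f/5.6 → f/4 → f/2.8 → f/2 → f/1.4 → f/1.0.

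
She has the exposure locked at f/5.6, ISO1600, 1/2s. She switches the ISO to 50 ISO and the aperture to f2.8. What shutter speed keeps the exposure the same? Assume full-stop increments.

ISO: 1600 → 800 → 400 → 200 → 100 → 50 — 5 stops lower (darker).
Aperture: f/5.6 → f/4 → f/2.8 — 2 stops opened up (brighter).
Net change so far: 3 stops darker. Offset with the shutter speed: 1/2 → 1 → 2 → 4.

4 s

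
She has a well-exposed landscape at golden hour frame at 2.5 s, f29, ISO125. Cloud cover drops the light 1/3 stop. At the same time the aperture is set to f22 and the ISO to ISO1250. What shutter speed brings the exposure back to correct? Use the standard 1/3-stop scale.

Scene light: 1/3 stop darker.
Aperture: f/29 → f/25 → f/22 — 2/3 stop larger aperture (brighter).
ISO: 125 → 160 → 200 → 250 → 320 → 400 → 500 → 640 → 800 → 1000 → 1250 — 3 1/3 stops higher (brighter).
Net so far: 3 2/3 stops brighter. Shutter speed: 2.5 → 2 → 1.6 → 1.3 → 1 → 0.8 → 0.6 → 0.5 → 0.4 → 0.3 → 1/4 → 1/5.

1/5s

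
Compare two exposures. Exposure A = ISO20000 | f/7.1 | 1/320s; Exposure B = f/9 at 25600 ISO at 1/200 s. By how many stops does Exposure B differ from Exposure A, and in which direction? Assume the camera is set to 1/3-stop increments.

1/3 stop brighter

Aperture: f/7.1 → f/8 → f/9 — 2/3 stop stopped down (darker).
Shutter speed: 1/320 → 1/250 → 1/200 — 2/3 stop slower (brighter).
ISO: 20000 → 25600 — 1/3 stop higher (brighter).
Net: −2/3 +2/3 +1/3 = +1/3 stops.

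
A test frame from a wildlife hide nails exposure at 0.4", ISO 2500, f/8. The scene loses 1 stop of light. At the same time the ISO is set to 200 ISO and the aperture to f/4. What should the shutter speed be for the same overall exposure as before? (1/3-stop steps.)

2.5 s

Scene light: 1 stop darker.
ISO: 2500 → 2000 → 1600 → 1250 → 1000 → 800 → 640 → 500 → 400 → 320 → 250 → 200 — 3 2/3 stops dropped (darker).
Aperture: f/8 → f/7.1 → f/6.3 → f/5.6 → f/5 → f/4.5 → f/4 — 2 stops wider (brighter).
Net so far: 2 2/3 stops darker. Shutter speed: 0.4 → 0.5 → 0.6 → 0.8 → 1 → 1.3 → 1.6 → 2 → 2.5.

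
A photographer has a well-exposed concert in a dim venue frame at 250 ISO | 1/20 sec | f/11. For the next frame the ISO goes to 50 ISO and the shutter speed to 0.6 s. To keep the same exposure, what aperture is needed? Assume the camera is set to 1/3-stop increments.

ISO: 250 → 200 → 160 → 125 → 100 → 80 → 64 → 50 — 2 1/3 stops dropped (darker).
Shutter speed: 1/20 → 1/15 → 1/13 → 1/10 → 1/8 → 1/6 → 1/5 → 1/4 → 0.3 → 0.4 → 0.5 → 0.6 — 3 2/3 stops longer (brighter).
Net change so far: 1 1/3 stops brighter. Offset with the aperture: f/11 → f/13 → f/14 → f/16 → f/18.

f/18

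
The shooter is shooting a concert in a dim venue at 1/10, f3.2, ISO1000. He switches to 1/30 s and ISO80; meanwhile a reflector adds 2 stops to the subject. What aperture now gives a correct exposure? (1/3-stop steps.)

Scene light: 2 stops brighter.
Shutter speed: 1/10 → 1/13 → 1/15 → 1/20 → 1/25 → 1/30 — 1 2/3 stops shorter (darker).
ISO: 1000 → 800 → 640 → 500 → 400 → 320 → 250 → 200 → 160 → 125 → 100 → 80 — 3 2/3 stops dropped (darker).
Net so far: 3 1/3 stops darker. Aperture: f/3.2 → f/2.8 → f/2.5 → f/2.2 → f/2 → f/1.8 → f/1.6 → f/1.4 → f/1.2 → f/1.1 → f/1.0.

f/1.0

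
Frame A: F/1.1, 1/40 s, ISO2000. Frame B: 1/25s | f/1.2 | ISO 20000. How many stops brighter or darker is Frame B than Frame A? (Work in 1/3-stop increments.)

3 2/3 stops brighter

Aperture: f/1.1 → f/1.2 — 1/3 stop smaller aperture (darker).
Shutter speed: 1/40 → 1/30 → 1/25 — 2/3 stop slower (brighter).
ISO: 2000 → 2500 → 3200 → 4000 → 5000 → 6400 → 8000 → 10000 → 12800 → 16000 → 20000 — 3 1/3 stops raised (brighter).
Net: −1/3 +2/3 +3 1/3 = +3 2/3 stops.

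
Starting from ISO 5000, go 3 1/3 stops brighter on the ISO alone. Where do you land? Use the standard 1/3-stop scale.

ISO: 5000 → 6400 → 8000 → 10000 → 12800 → 16000 → 20000 → 25600 → 32000 → 40000 → 51200 — 3 1/3 stops higher (brighter).

ISO 51200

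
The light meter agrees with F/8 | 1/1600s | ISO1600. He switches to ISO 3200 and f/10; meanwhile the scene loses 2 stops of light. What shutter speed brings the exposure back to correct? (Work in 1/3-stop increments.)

1/500s

Scene light: 2 stops darker.
ISO: 1600 → 2000 → 2500 → 3200 — 1 stop raised (brighter).
Aperture: f/8 → f/9 → f/10 — 2/3 stop narrower (darker).
Net so far: 1 2/3 stops darker. Shutter speed: 1/1600 → 1/1250 → 1/1000 → 1/800 → 1/640 → 1/500.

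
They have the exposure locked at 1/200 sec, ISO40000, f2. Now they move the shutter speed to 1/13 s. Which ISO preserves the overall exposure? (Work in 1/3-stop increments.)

Shutter speed: 1/200 → 1/160 → 1/125 → 1/100 → 1/80 → 1/60 → 1/50 → 1/40 → 1/30 → 1/25 → 1/20 → 1/15 → 1/13 — 4 stops longer (brighter).
Need 4 stops darker from the ISO: 40000 → 32000 → 25600 → 20000 → 16000 → 12800 → 10000 → 8000 → 6400 → 5000 → 4000 → 3200 → 2500.

ISO 2500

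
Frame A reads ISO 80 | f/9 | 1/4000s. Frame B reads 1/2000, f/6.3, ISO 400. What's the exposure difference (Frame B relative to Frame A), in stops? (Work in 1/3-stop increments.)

Aperture: f/9 → f/8 → f/7.1 → f/6.3 — 1 stop larger aperture (brighter).
Shutter speed: 1/4000 → 1/3200 → 1/2500 → 1/2000 — 1 stop slower (brighter).
ISO: 80 → 100 → 125 → 160 → 200 → 250 → 320 → 400 — 2 1/3 stops higher (brighter).
Net: +1 +1 +2 1/3 = +4 1/3 stops.

4 1/3 stops brighter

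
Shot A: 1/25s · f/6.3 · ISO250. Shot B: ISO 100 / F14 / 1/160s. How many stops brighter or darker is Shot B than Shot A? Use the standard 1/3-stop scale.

6 1/3 stops darker

Aperture: f/6.3 → f/7.1 → f/8 → f/9 → f/10 → f/11 → f/13 → f/14 — 2 1/3 stops narrower (darker).
Shutter speed: 1/25 → 1/30 → 1/40 → 1/50 → 1/60 → 1/80 → 1/100 → 1/125 → 1/160 — 2 2/3 stops shorter (darker).
ISO: 250 → 200 → 160 → 125 → 100 — 1 1/3 stops lower (darker).
Net: −2 1/3 −2 2/3 −1 1/3 = −6 1/3 stops.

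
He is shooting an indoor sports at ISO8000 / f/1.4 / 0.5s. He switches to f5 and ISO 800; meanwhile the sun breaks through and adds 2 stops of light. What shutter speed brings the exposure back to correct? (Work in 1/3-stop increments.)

15 s

Scene light: 2 stops brighter.
Aperture: f/1.4 → f/1.6 → f/1.8 → f/2 → f/2.2 → f/2.5 → f/2.8 → f/3.2 → f/3.5 → f/4 → f/4.5 → f/5 — 3 2/3 stops stopped down (darker).
ISO: 8000 → 6400 → 5000 → 4000 → 3200 → 2500 → 2000 → 1600 → 1250 → 1000 → 800 — 3 1/3 stops lower (darker).
Net so far: 5 stops darker. Shutter speed: 0.5 → 0.6 → 0.8 → 1 → 1.3 → 1.6 → 2 → 2.5 → 3.2 → 4 → 5 → 6 → 8 → 10 → 13 → 15.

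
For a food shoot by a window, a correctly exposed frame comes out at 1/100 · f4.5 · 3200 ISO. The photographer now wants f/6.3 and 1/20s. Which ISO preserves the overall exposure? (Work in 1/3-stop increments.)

ISO 1250

Aperture: f/4.5 → f/5 → f/5.6 → f/6.3 — 1 stop stopped down (darker).
Shutter speed: 1/100 → 1/80 → 1/60 → 1/50 → 1/40 → 1/30 → 1/25 → 1/20 — 2 1/3 stops slower (brighter).
Net change so far: 1 1/3 stops brighter. Offset with the ISO: 3200 → 2500 → 2000 → 1600 → 1250.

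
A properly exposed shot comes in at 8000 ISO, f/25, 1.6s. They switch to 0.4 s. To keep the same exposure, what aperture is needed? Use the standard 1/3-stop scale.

Shutter speed: 1.6 → 1.3 → 1 → 0.8 → 0.6 → 0.5 → 0.4 — 2 stops shorter (darker).
Need 2 stops brighter from the aperture: f/25 → f/22 → f/20 → f/18 → f/16 → f/14 → f/13.

f/13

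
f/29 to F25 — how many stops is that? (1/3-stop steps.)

f/29 → f/25 — count the steps: 1 third-stops = 1/3 stop.

1/3 stop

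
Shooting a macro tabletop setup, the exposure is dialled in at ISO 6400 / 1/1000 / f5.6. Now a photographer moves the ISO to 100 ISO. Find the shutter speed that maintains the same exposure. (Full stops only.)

1/15s

ISO: 6400 → 3200 → 1600 → 800 → 400 → 200 → 100 — 6 stops dropped (darker).
Need 6 stops brighter from the shutter speed: 1/1000 → 1/500 → 1/250 → 1/125 → 1/60 → 1/30 → 1/15.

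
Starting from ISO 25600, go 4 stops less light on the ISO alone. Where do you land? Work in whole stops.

ISO 1600

ISO: 25600 → 12800 → 6400 → 3200 → 1600 — 4 stops dropped (darker).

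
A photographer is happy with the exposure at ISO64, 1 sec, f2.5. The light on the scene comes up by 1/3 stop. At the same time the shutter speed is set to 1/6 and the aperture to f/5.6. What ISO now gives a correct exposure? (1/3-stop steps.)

Scene light: 1/3 stop brighter.
Shutter speed: 1 → 0.8 → 0.6 → 0.5 → 0.4 → 0.3 → 1/4 → 1/5 → 1/6 — 2 2/3 stops faster (darker).
Aperture: f/2.5 → f/2.8 → f/3.2 → f/3.5 → f/4 → f/4.5 → f/5 → f/5.6 — 2 1/3 stops smaller aperture (darker).
Net so far: 4 2/3 stops darker. ISO: 64 → 80 → 100 → 125 → 160 → 200 → 250 → 320 → 400 → 500 → 640 → 800 → 1000 → 1250 → 1600.

ISO 1600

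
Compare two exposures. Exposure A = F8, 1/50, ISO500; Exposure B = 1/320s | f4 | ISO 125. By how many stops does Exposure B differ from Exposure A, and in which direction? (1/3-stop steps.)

2 2/3 stops darker

Aperture: f/8 → f/7.1 → f/6.3 → f/5.6 → f/5 → f/4.5 → f/4 — 2 stops wider (brighter).
Shutter speed: 1/50 → 1/60 → 1/80 → 1/100 → 1/125 → 1/160 → 1/200 → 1/250 → 1/320 — 2 2/3 stops shorter (darker).
ISO: 500 → 400 → 320 → 250 → 200 → 160 → 125 — 2 stops dropped (darker).
Net: +2 −2 2/3 −2 = −2 2/3 stops.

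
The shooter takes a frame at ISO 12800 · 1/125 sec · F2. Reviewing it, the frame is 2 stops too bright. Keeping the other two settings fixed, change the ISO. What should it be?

Overexposed by 2 stops → need 2 stops darker.
ISO: 12800 → 6400 → 3200.

ISO 3200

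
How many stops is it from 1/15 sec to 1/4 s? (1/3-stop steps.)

1/15 → 1/13 → 1/10 → 1/8 → 1/6 → 1/5 → 1/4 — count the steps: 6 third-stops = 2 stops.

2 stops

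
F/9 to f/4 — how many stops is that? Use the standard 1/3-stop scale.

2 1/3 stops

f/9 → f/8 → f/7.1 → f/6.3 → f/5.6 → f/5 → f/4.5 → f/4 — count the steps: 7 third-stops = 2 1/3 stops.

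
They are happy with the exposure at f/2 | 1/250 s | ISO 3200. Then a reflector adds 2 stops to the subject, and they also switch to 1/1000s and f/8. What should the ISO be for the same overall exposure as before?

Scene light: 2 stops brighter.
Shutter speed: 1/250 → 1/500 → 1/1000 — 2 stops faster (darker).
Aperture: f/2 → f/2.8 → f/4 → f/5.6 → f/8 — 4 stops smaller aperture (darker).
Net so far: 4 stops darker. ISO: 3200 → 6400 → 12800 → 25600 → 51200.

ISO 51200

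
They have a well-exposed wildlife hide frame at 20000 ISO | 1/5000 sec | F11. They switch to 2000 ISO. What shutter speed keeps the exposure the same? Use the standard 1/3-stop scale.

1/500s

ISO: 20000 → 16000 → 12800 → 10000 → 8000 → 6400 → 5000 → 4000 → 3200 → 2500 → 2000 — 3 1/3 stops dropped (darker).
Need 3 1/3 stops brighter from the shutter speed: 1/5000 → 1/4000 → 1/3200 → 1/2500 → 1/2000 → 1/1600 → 1/1250 → 1/1000 → 1/800 → 1/640 → 1/500.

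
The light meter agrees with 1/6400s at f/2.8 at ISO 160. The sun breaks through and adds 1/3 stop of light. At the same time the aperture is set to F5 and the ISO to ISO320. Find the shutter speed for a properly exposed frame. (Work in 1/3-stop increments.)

1/5000s

Scene light: 1/3 stop brighter.
Aperture: f/2.8 → f/3.2 → f/3.5 → f/4 → f/4.5 → f/5 — 1 2/3 stops stopped down (darker).
ISO: 160 → 200 → 250 → 320 — 1 stop raised (brighter).
Net so far: 1/3 stop darker. Shutter speed: 1/6400 → 1/5000.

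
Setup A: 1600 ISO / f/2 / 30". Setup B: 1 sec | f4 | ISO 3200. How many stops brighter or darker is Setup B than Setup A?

6 stops darker

Aperture: f/2 → f/2.8 → f/4 — 2 stops stopped down (darker).
Shutter speed: 30 → 15 → 8 → 4 → 2 → 1 — 5 stops shorter (darker).
ISO: 1600 → 3200 — 1 stop higher (brighter).
Net: −2 −5 +1 = −6 stops.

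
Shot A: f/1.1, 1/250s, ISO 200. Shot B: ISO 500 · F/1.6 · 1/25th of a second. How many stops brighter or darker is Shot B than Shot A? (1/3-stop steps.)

Aperture: f/1.1 → f/1.2 → f/1.4 → f/1.6 — 1 stop stopped down (darker).
Shutter speed: 1/250 → 1/200 → 1/160 → 1/125 → 1/100 → 1/80 → 1/60 → 1/50 → 1/40 → 1/30 → 1/25 — 3 1/3 stops slower (brighter).
ISO: 200 → 250 → 320 → 400 → 500 — 1 1/3 stops higher (brighter).
Net: −1 +3 1/3 +1 1/3 = +3 2/3 stops.

3 2/3 stops brighter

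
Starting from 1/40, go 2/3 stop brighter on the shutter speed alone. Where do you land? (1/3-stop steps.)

Shutter speed: 1/40 → 1/30 → 1/25 — 2/3 stop longer (brighter).

1/25s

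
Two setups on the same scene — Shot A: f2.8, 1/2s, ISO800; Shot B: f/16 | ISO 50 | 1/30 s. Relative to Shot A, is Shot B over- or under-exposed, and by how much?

Aperture: f/2.8 → f/4 → f/5.6 → f/8 → f/11 → f/16 — 5 stops smaller aperture (darker).
Shutter speed: 1/2 → 1/4 → 1/8 → 1/15 → 1/30 — 4 stops shorter (darker).
ISO: 800 → 400 → 200 → 100 → 50 — 4 stops lower (darker).
Net: −5 −4 −4 = −13 stops.

13 stops darker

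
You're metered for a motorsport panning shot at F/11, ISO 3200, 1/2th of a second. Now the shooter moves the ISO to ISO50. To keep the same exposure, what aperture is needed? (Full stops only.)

ISO: 3200 → 1600 → 800 → 400 → 200 → 100 → 50 — 6 stops dropped (darker).
Need 6 stops brighter from the aperture: f/11 → f/8 → f/5.6 → f/4 → f/2.8 → f/2 → f/1.4.

f/1.4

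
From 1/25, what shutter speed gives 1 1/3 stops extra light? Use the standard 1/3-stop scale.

Shutter speed: 1/25 → 1/20 → 1/15 → 1/13 → 1/10 — 1 1/3 stops longer (brighter).

1/10s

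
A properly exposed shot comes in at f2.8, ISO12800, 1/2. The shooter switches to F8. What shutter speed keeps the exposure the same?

Aperture: f/2.8 → f/4 → f/5.6 → f/8 — 3 stops stopped down (darker).
Need 3 stops brighter from the shutter speed: 1/2 → 1 → 2 → 4.

4 s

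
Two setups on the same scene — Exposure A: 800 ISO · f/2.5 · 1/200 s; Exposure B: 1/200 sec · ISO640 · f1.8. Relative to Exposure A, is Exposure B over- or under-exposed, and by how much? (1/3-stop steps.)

2/3 stop brighter

Aperture: f/2.5 → f/2.2 → f/2 → f/1.8 — 1 stop opened up (brighter).
Shutter speed: unchanged.
ISO: 800 → 640 — 1/3 stop lower (darker).
Net: +1 −1/3 = +2/3 stops.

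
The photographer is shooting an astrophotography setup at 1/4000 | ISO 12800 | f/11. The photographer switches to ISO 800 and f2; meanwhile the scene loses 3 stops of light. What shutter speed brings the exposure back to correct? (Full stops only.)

1/1000s

Scene light: 3 stops darker.
ISO: 12800 → 6400 → 3200 → 1600 → 800 — 4 stops lower (darker).
Aperture: f/11 → f/8 → f/5.6 → f/4 → f/2.8 → f/2 — 5 stops wider (brighter).
Net so far: 2 stops darker. Shutter speed: 1/4000 → 1/2000 → 1/1000.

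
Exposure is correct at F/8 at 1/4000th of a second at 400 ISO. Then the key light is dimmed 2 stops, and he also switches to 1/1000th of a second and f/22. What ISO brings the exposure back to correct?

Scene light: 2 stops darker.
Shutter speed: 1/4000 → 1/2000 → 1/1000 — 2 stops longer (brighter).
Aperture: f/8 → f/11 → f/16 → f/22 — 3 stops smaller aperture (darker).
Net so far: 3 stops darker. ISO: 400 → 800 → 1600 → 3200.

ISO 3200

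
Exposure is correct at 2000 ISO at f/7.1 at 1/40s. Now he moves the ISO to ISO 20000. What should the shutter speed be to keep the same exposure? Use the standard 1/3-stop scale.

1/400s

ISO: 2000 → 2500 → 3200 → 4000 → 5000 → 6400 → 8000 → 10000 → 12800 → 16000 → 20000 — 3 1/3 stops higher (brighter).
Need 3 1/3 stops darker from the shutter speed: 1/40 → 1/50 → 1/60 → 1/80 → 1/100 → 1/125 → 1/160 → 1/200 → 1/250 → 1/320 → 1/400.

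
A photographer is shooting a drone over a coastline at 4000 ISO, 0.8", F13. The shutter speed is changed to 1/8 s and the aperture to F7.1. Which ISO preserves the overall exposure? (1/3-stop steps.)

Shutter speed: 0.8 → 0.6 → 0.5 → 0.4 → 0.3 → 1/4 → 1/5 → 1/6 → 1/8 — 2 2/3 stops shorter (darker).
Aperture: f/13 → f/11 → f/10 → f/9 → f/8 → f/7.1 — 1 2/3 stops larger aperture (brighter).
Net change so far: 1 stop darker. Offset with the ISO: 4000 → 5000 → 6400 → 8000.

ISO 8000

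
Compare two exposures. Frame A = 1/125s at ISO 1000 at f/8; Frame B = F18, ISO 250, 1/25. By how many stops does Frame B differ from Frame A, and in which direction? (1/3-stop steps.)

Aperture: f/8 → f/9 → f/10 → f/11 → f/13 → f/14 → f/16 → f/18 — 2 1/3 stops smaller aperture (darker).
Shutter speed: 1/125 → 1/100 → 1/80 → 1/60 → 1/50 → 1/40 → 1/30 → 1/25 — 2 1/3 stops slower (brighter).
ISO: 1000 → 800 → 640 → 500 → 400 → 320 → 250 — 2 stops lower (darker).
Net: −2 1/3 +2 1/3 −2 = −2 stops.

2 stops darker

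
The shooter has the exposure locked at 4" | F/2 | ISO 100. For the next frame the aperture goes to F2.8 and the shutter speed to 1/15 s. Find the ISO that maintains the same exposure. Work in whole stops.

Aperture: f/2 → f/2.8 — 1 stop stopped down (darker).
Shutter speed: 4 → 2 → 1 → 1/2 → 1/4 → 1/8 → 1/15 — 6 stops shorter (darker).
Net change so far: 7 stops darker. Offset with the ISO: 100 → 200 → 400 → 800 → 1600 → 3200 → 6400 → 12800.

ISO 12800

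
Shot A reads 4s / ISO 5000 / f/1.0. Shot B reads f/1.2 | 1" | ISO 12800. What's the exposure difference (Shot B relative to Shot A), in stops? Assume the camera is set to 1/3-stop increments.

Aperture: f/1.0 → f/1.1 → f/1.2 — 2/3 stop smaller aperture (darker).
Shutter speed: 4 → 3.2 → 2.5 → 2 → 1.6 → 1.3 → 1 — 2 stops faster (darker).
ISO: 5000 → 6400 → 8000 → 10000 → 12800 — 1 1/3 stops higher (brighter).
Net: −2/3 −2 +1 1/3 = −1 1/3 stops.

1 1/3 stops darker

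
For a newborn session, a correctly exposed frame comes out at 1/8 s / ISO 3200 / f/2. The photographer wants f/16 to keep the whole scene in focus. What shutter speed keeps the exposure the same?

8 s

Aperture: f/2 → f/2.8 → f/4 → f/5.6 → f/8 → f/11 → f/16 — 6 stops narrower (darker).
Need 6 stops brighter from the shutter speed: 1/8 → 1/4 → 1/2 → 1 → 2 → 4 → 8.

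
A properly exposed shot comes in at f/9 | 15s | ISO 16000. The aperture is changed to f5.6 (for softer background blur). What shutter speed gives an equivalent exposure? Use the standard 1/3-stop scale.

Aperture: f/9 → f/8 → f/7.1 → f/6.3 → f/5.6 — 1 1/3 stops larger aperture (brighter).
Need 1 1/3 stops darker from the shutter speed: 15 → 13 → 10 → 8 → 6.

6 s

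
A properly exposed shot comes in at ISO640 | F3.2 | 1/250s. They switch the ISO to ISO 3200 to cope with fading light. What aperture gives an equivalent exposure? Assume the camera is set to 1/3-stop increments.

f/7.1

ISO: 640 → 800 → 1000 → 1250 → 1600 → 2000 → 2500 → 3200 — 2 1/3 stops higher (brighter).
Need 2 1/3 stops darker from the aperture: f/3.2 → f/3.5 → f/4 → f/4.5 → f/5 → f/5.6 → f/6.3 → f/7.1.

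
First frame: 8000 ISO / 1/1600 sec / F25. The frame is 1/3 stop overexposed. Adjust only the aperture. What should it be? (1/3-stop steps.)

f/29

Overexposed by 1/3 stop → need 1/3 stop darker.
Aperture: f/25 → f/29.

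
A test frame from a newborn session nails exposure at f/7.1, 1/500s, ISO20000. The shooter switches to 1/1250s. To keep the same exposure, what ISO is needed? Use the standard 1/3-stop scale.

ISO 51200

Shutter speed: 1/500 → 1/640 → 1/800 → 1/1000 → 1/1250 — 1 1/3 stops shorter (darker).
Need 1 1/3 stops brighter from the ISO: 20000 → 25600 → 32000 → 40000 → 51200.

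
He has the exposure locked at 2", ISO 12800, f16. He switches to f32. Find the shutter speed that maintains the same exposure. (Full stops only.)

8 s

Aperture: f/16 → f/22 → f/32 — 2 stops stopped down (darker).
Need 2 stops brighter from the shutter speed: 2 → 4 → 8.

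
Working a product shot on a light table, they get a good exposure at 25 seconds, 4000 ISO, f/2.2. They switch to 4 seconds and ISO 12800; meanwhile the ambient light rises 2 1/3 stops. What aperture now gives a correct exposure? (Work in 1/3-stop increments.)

Scene light: 2 1/3 stops brighter.
Shutter speed: 25 → 20 → 15 → 13 → 10 → 8 → 6 → 5 → 4 — 2 2/3 stops shorter (darker).
ISO: 4000 → 5000 → 6400 → 8000 → 10000 → 12800 — 1 2/3 stops raised (brighter).
Net so far: 1 1/3 stops brighter. Aperture: f/2.2 → f/2.5 → f/2.8 → f/3.2 → f/3.5.

f/3.5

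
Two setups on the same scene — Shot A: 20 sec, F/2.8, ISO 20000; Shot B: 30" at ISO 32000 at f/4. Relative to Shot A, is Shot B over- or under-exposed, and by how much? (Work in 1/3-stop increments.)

Aperture: f/2.8 → f/3.2 → f/3.5 → f/4 — 1 stop smaller aperture (darker).
Shutter speed: 20 → 25 → 30 — 2/3 stop slower (brighter).
ISO: 20000 → 25600 → 32000 — 2/3 stop raised (brighter).
Net: −1 +2/3 +2/3 = +1/3 stops.

1/3 stop brighter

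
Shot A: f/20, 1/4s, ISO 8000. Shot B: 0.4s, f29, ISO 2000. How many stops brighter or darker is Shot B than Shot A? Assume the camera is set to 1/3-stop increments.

Aperture: f/20 → f/22 → f/25 → f/29 — 1 stop smaller aperture (darker).
Shutter speed: 1/4 → 0.3 → 0.4 — 2/3 stop slower (brighter).
ISO: 8000 → 6400 → 5000 → 4000 → 3200 → 2500 → 2000 — 2 stops lower (darker).
Net: −1 +2/3 −2 = −2 1/3 stops.

2 1/3 stops darker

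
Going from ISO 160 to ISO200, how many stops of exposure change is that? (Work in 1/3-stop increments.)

1/3 stop

160 → 200 — count the steps: 1 third-stops = 1/3 stop.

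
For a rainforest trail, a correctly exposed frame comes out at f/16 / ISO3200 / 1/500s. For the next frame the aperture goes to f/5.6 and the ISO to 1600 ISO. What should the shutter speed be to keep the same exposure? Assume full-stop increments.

Aperture: f/16 → f/11 → f/8 → f/5.6 — 3 stops opened up (brighter).
ISO: 3200 → 1600 — 1 stop lower (darker).
Net change so far: 2 stops brighter. Offset with the shutter speed: 1/500 → 1/1000 → 1/2000.

1/2000s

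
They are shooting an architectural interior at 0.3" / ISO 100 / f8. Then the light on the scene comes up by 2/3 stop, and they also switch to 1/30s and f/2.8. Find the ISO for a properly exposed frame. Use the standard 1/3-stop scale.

ISO 80

Scene light: 2/3 stop brighter.
Shutter speed: 0.3 → 1/4 → 1/5 → 1/6 → 1/8 → 1/10 → 1/13 → 1/15 → 1/20 → 1/25 → 1/30 — 3 1/3 stops shorter (darker).
Aperture: f/8 → f/7.1 → f/6.3 → f/5.6 → f/5 → f/4.5 → f/4 → f/3.5 → f/3.2 → f/2.8 — 3 stops wider (brighter).
Net so far: 1/3 stop brighter. ISO: 100 → 80.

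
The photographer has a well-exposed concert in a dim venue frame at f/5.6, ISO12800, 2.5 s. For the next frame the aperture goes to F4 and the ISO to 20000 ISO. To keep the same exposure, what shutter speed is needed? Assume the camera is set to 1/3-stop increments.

0.8 s

Aperture: f/5.6 → f/5 → f/4.5 → f/4 — 1 stop wider (brighter).
ISO: 12800 → 16000 → 20000 — 2/3 stop higher (brighter).
Net change so far: 1 2/3 stops brighter. Offset with the shutter speed: 2.5 → 2 → 1.6 → 1.3 → 1 → 0.8.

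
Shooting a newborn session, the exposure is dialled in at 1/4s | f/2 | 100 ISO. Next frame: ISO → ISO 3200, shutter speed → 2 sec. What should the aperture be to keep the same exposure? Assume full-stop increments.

f/32

ISO: 100 → 200 → 400 → 800 → 1600 → 3200 — 5 stops raised (brighter).
Shutter speed: 1/4 → 1/2 → 1 → 2 — 3 stops slower (brighter).
Net change so far: 8 stops brighter. Offset with the aperture: f/2 → f/2.8 → f/4 → f/5.6 → f/8 → f/11 → f/16 → f/22 → f/32.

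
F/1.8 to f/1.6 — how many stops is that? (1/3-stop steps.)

f/1.8 → f/1.6 — count the steps: 1 third-stops = 1/3 stop.

1/3 stop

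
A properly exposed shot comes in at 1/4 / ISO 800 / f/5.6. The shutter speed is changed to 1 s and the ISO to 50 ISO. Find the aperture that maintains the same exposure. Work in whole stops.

f/2.8

Shutter speed: 1/4 → 1/2 → 1 — 2 stops longer (brighter).
ISO: 800 → 400 → 200 → 100 → 50 — 4 stops lower (darker).
Net change so far: 2 stops darker. Offset with the aperture: f/5.6 → f/4 → f/2.8.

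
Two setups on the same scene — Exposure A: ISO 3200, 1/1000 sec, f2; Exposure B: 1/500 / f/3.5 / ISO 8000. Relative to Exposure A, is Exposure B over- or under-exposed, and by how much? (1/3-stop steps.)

2/3 stop brighter

Aperture: f/2 → f/2.2 → f/2.5 → f/2.8 → f/3.2 → f/3.5 — 1 2/3 stops smaller aperture (darker).
Shutter speed: 1/1000 → 1/800 → 1/640 → 1/500 — 1 stop slower (brighter).
ISO: 3200 → 4000 → 5000 → 6400 → 8000 — 1 1/3 stops raised (brighter).
Net: −1 2/3 +1 +1 1/3 = +2/3 stops.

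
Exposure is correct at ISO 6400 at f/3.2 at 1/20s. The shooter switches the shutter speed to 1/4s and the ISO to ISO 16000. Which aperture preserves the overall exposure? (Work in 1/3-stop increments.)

Shutter speed: 1/20 → 1/15 → 1/13 → 1/10 → 1/8 → 1/6 → 1/5 → 1/4 — 2 1/3 stops slower (brighter).
ISO: 6400 → 8000 → 10000 → 12800 → 16000 — 1 1/3 stops higher (brighter).
Net change so far: 3 2/3 stops brighter. Offset with the aperture: f/3.2 → f/3.5 → f/4 → f/4.5 → f/5 → f/5.6 → f/6.3 → f/7.1 → f/8 → f/9 → f/10 → f/11.

f/11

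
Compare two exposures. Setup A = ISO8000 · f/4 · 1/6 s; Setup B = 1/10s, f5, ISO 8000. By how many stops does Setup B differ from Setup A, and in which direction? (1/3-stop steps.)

1 1/3 stops darker

Aperture: f/4 → f/4.5 → f/5 — 2/3 stop stopped down (darker).
Shutter speed: 1/6 → 1/8 → 1/10 — 2/3 stop faster (darker).
ISO: unchanged.
Net: −2/3 −2/3 = −1 1/3 stops.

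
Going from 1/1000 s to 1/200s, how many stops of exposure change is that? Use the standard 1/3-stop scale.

1/1000 → 1/800 → 1/640 → 1/500 → 1/400 → 1/320 → 1/250 → 1/200 — count the steps: 7 third-stops = 2 1/3 stops.

2 1/3 stops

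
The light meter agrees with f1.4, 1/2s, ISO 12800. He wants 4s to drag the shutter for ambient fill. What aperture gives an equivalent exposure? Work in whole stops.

Shutter speed: 1/2 → 1 → 2 → 4 — 3 stops slower (brighter).
Need 3 stops darker from the aperture: f/1.4 → f/2 → f/2.8 → f/4.

f/4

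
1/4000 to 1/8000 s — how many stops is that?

1/4000 → 1/8000 — count the steps: 1 stop.

1 stop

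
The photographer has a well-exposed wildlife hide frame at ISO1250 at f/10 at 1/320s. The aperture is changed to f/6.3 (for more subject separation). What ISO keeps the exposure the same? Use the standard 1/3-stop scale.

Aperture: f/10 → f/9 → f/8 → f/7.1 → f/6.3 — 1 1/3 stops wider (brighter).
Need 1 1/3 stops darker from the ISO: 1250 → 1000 → 800 → 640 → 500.

ISO 500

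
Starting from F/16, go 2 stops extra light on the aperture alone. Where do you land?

f/8

Aperture: f/16 → f/11 → f/8 — 2 stops wider (brighter).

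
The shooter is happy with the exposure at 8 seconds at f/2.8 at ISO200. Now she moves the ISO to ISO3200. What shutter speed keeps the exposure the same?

ISO: 200 → 400 → 800 → 1600 → 3200 — 4 stops higher (brighter).
Need 4 stops darker from the shutter speed: 8 → 4 → 2 → 1 → 1/2.

1/2s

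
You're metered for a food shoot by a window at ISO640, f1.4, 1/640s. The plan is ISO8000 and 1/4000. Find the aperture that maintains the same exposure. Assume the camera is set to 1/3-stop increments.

f/2

ISO: 640 → 800 → 1000 → 1250 → 1600 → 2000 → 2500 → 3200 → 4000 → 5000 → 6400 → 8000 — 3 2/3 stops raised (brighter).
Shutter speed: 1/640 → 1/800 → 1/1000 → 1/1250 → 1/1600 → 1/2000 → 1/2500 → 1/3200 → 1/4000 — 2 2/3 stops shorter (darker).
Net change so far: 1 stop brighter. Offset with the aperture: f/1.4 → f/1.6 → f/1.8 → f/2.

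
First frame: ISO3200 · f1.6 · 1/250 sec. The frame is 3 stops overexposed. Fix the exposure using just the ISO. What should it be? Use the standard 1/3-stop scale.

ISO 400

Overexposed by 3 stops → need 3 stops darker.
ISO: 3200 → 2500 → 2000 → 1600 → 1250 → 1000 → 800 → 640 → 500 → 400.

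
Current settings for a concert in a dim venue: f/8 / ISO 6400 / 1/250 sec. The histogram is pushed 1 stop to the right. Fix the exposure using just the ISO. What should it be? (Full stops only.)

Overexposed by 1 stop → need 1 stop darker.
ISO: 6400 → 3200.

ISO 3200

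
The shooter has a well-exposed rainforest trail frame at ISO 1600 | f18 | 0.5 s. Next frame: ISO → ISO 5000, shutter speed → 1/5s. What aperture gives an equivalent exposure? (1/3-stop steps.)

f/20

ISO: 1600 → 2000 → 2500 → 3200 → 4000 → 5000 — 1 2/3 stops higher (brighter).
Shutter speed: 0.5 → 0.4 → 0.3 → 1/4 → 1/5 — 1 1/3 stops shorter (darker).
Net change so far: 1/3 stop brighter. Offset with the aperture: f/18 → f/20.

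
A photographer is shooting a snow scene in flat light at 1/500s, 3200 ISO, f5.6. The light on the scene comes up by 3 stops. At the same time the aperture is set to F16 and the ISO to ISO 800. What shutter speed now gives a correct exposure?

1/125s

Scene light: 3 stops brighter.
Aperture: f/5.6 → f/8 → f/11 → f/16 — 3 stops stopped down (darker).
ISO: 3200 → 1600 → 800 — 2 stops dropped (darker).
Net so far: 2 stops darker. Shutter speed: 1/500 → 1/250 → 1/125.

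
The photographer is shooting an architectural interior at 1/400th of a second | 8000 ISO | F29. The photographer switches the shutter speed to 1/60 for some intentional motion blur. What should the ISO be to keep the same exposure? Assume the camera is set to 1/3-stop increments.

Shutter speed: 1/400 → 1/320 → 1/250 → 1/200 → 1/160 → 1/125 → 1/100 → 1/80 → 1/60 — 2 2/3 stops longer (brighter).
Need 2 2/3 stops darker from the ISO: 8000 → 6400 → 5000 → 4000 → 3200 → 2500 → 2000 → 1600 → 1250.

ISO 1250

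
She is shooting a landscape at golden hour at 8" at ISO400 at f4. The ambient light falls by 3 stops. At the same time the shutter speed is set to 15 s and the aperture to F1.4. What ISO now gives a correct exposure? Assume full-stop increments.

Scene light: 3 stops darker.
Shutter speed: 8 → 15 — 1 stop longer (brighter).
Aperture: f/4 → f/2.8 → f/2 → f/1.4 — 3 stops opened up (brighter).
Net so far: 1 stop brighter. ISO: 400 → 200.

ISO 200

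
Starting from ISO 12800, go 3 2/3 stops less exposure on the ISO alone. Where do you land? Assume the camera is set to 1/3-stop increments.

ISO: 12800 → 10000 → 8000 → 6400 → 5000 → 4000 → 3200 → 2500 → 2000 → 1600 → 1250 → 1000 — 3 2/3 stops lower (darker).

ISO 1000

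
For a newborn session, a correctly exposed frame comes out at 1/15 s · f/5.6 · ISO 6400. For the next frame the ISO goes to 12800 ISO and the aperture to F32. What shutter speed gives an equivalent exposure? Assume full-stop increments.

ISO: 6400 → 12800 — 1 stop higher (brighter).
Aperture: f/5.6 → f/8 → f/11 → f/16 → f/22 → f/32 — 5 stops smaller aperture (darker).
Net change so far: 4 stops darker. Offset with the shutter speed: 1/15 → 1/8 → 1/4 → 1/2 → 1.

1 s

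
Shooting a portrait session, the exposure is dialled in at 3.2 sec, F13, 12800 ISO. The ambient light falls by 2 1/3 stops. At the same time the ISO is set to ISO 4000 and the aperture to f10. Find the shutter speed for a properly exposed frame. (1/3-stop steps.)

30 s

Scene light: 2 1/3 stops darker.
ISO: 12800 → 10000 → 8000 → 6400 → 5000 → 4000 — 1 2/3 stops dropped (darker).
Aperture: f/13 → f/11 → f/10 — 2/3 stop larger aperture (brighter).
Net so far: 3 1/3 stops darker. Shutter speed: 3.2 → 4 → 5 → 6 → 8 → 10 → 13 → 15 → 20 → 25 → 30.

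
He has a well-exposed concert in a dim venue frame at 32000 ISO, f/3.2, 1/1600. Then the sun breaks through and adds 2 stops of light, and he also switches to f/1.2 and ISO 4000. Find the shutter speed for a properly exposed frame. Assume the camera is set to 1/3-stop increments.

1/5000s

Scene light: 2 stops brighter.
Aperture: f/3.2 → f/2.8 → f/2.5 → f/2.2 → f/2 → f/1.8 → f/1.6 → f/1.4 → f/1.2 — 2 2/3 stops larger aperture (brighter).
ISO: 32000 → 25600 → 20000 → 16000 → 12800 → 10000 → 8000 → 6400 → 5000 → 4000 — 3 stops lower (darker).
Net so far: 1 2/3 stops brighter. Shutter speed: 1/1600 → 1/2000 → 1/2500 → 1/3200 → 1/4000 → 1/5000.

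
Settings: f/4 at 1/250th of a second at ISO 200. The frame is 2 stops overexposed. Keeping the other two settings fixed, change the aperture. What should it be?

f/8

Overexposed by 2 stops → need 2 stops darker.
Aperture: f/4 → f/5.6 → f/8.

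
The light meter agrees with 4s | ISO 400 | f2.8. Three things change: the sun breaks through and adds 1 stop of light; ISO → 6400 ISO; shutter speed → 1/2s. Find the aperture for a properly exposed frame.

f/5.6

Scene light: 1 stop brighter.
ISO: 400 → 800 → 1600 → 3200 → 6400 — 4 stops raised (brighter).
Shutter speed: 4 → 2 → 1 → 1/2 — 3 stops shorter (darker).
Net so far: 2 stops brighter. Aperture: f/2.8 → f/4 → f/5.6.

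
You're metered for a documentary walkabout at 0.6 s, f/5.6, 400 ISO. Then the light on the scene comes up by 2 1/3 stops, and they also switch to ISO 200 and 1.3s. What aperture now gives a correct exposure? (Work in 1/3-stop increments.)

f/13

Scene light: 2 1/3 stops brighter.
ISO: 400 → 320 → 250 → 200 — 1 stop dropped (darker).
Shutter speed: 0.6 → 0.8 → 1 → 1.3 — 1 stop slower (brighter).
Net so far: 2 1/3 stops brighter. Aperture: f/5.6 → f/6.3 → f/7.1 → f/8 → f/9 → f/10 → f/11 → f/13.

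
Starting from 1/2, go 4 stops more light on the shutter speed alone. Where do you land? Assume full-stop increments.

8 s

Shutter speed: 1/2 → 1 → 2 → 4 → 8 — 4 stops slower (brighter).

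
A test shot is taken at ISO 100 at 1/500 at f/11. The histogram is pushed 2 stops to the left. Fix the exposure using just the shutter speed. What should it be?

1/125s

Underexposed by 2 stops → need 2 stops brighter.
Shutter speed: 1/500 → 1/250 → 1/125.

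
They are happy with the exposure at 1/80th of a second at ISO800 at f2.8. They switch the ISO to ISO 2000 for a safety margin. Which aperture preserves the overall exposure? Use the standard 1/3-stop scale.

f/4.5

ISO: 800 → 1000 → 1250 → 1600 → 2000 — 1 1/3 stops raised (brighter).
Need 1 1/3 stops darker from the aperture: f/2.8 → f/3.2 → f/3.5 → f/4 → f/4.5.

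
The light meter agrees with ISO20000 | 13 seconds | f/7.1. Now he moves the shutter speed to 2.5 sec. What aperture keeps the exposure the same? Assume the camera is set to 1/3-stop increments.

Shutter speed: 13 → 10 → 8 → 6 → 5 → 4 → 3.2 → 2.5 — 2 1/3 stops faster (darker).
Need 2 1/3 stops brighter from the aperture: f/7.1 → f/6.3 → f/5.6 → f/5 → f/4.5 → f/4 → f/3.5 → f/3.2.

f/3.2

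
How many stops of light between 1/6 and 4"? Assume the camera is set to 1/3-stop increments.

4 2/3 stops

1/6 → 1/5 → 1/4 → 0.3 → 0.4 → 0.5 → 0.6 → 0.8 → 1 → 1.3 → 1.6 → 2 → 2.5 → 3.2 → 4 — count the steps: 14 third-stops = 4 2/3 stops.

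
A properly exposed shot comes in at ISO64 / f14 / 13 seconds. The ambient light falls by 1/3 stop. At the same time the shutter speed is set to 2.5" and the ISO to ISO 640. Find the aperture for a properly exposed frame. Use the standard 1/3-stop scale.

Scene light: 1/3 stop darker.
Shutter speed: 13 → 10 → 8 → 6 → 5 → 4 → 3.2 → 2.5 — 2 1/3 stops shorter (darker).
ISO: 64 → 80 → 100 → 125 → 160 → 200 → 250 → 320 → 400 → 500 → 640 — 3 1/3 stops raised (brighter).
Net so far: 2/3 stop brighter. Aperture: f/14 → f/16 → f/18.

f/18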